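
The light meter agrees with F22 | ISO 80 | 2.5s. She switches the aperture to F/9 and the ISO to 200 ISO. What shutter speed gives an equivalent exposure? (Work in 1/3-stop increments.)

1/6s

Aperture: f/22 → f/20 → f/18 → f/16 → f/14 → f/13 → f/11 → f/10 → f/9 — 2 2/3 stops larger aperture (brighter).
ISO: 80 → 100 → 125 → 160 → 200 — 1 1/3 stops higher (brighter).
Net change so far: 4 stops brighter. Offset with the shutter speed: 2.5 → 2 → 1.6 → 1.3 → 1 → 0.8 → 0.6 → 0.5 → 0.4 → 0.3 → 1/4 → 1/5 → 1/6.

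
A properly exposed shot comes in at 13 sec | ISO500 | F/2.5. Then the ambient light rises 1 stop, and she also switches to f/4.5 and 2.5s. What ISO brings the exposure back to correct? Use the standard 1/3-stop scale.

ISO 4000

Scene light: 1 stop brighter.
Aperture: f/2.5 → f/2.8 → f/3.2 → f/3.5 → f/4 → f/4.5 — 1 2/3 stops stopped down (darker).
Shutter speed: 13 → 10 → 8 → 6 → 5 → 4 → 3.2 → 2.5 — 2 1/3 stops shorter (darker).
Net so far: 3 stops darker. ISO: 500 → 640 → 800 → 1000 → 1250 → 1600 → 2000 → 2500 → 3200 → 4000.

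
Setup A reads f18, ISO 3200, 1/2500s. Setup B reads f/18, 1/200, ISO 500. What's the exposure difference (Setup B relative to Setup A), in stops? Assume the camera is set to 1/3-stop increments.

1 stop brighter

Aperture: unchanged.
Shutter speed: 1/2500 → 1/2000 → 1/1600 → 1/1250 → 1/1000 → 1/800 → 1/640 → 1/500 → 1/400 → 1/320 → 1/250 → 1/200 — 3 2/3 stops slower (brighter).
ISO: 3200 → 2500 → 2000 → 1600 → 1250 → 1000 → 800 → 640 → 500 — 2 2/3 stops dropped (darker).
Net: +3 2/3 −2 2/3 = +1 stop.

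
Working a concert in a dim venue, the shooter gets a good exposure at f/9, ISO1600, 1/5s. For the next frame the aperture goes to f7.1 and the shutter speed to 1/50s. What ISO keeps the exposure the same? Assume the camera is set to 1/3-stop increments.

ISO 10000

Aperture: f/9 → f/8 → f/7.1 — 2/3 stop wider (brighter).
Shutter speed: 1/5 → 1/6 → 1/8 → 1/10 → 1/13 → 1/15 → 1/20 → 1/25 → 1/30 → 1/40 → 1/50 — 3 1/3 stops shorter (darker).
Net change so far: 2 2/3 stops darker. Offset with the ISO: 1600 → 2000 → 2500 → 3200 → 4000 → 5000 → 6400 → 8000 → 10000.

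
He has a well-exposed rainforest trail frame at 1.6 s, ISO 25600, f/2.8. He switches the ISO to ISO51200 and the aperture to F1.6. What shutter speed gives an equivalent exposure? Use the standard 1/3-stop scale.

ISO: 25600 → 32000 → 40000 → 51200 — 1 stop raised (brighter).
Aperture: f/2.8 → f/2.5 → f/2.2 → f/2 → f/1.8 → f/1.6 — 1 2/3 stops larger aperture (brighter).
Net change so far: 2 2/3 stops brighter. Offset with the shutter speed: 1.6 → 1.3 → 1 → 0.8 → 0.6 → 0.5 → 0.4 → 0.3 → 1/4.

1/4s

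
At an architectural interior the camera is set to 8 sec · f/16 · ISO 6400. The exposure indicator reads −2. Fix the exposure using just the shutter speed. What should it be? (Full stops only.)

Underexposed by 2 stops → need 2 stops brighter.
Shutter speed: 8 → 15 → 30.

30 s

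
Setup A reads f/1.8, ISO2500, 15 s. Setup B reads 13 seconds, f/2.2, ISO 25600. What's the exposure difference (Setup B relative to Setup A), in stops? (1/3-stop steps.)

Aperture: f/1.8 → f/2 → f/2.2 — 2/3 stop narrower (darker).
Shutter speed: 15 → 13 — 1/3 stop faster (darker).
ISO: 2500 → 3200 → 4000 → 5000 → 6400 → 8000 → 10000 → 12800 → 16000 → 20000 → 25600 — 3 1/3 stops raised (brighter).
Net: −2/3 −1/3 +3 1/3 = +2 1/3 stops.

2 1/3 stops brighter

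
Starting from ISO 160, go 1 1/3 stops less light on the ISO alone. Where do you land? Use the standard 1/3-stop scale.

ISO: 160 → 125 → 100 → 80 → 64 — 1 1/3 stops lower (darker).

ISO 64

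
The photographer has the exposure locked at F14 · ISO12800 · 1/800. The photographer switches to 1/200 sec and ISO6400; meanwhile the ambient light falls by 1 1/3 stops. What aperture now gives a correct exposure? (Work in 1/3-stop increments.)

Scene light: 1 1/3 stops darker.
Shutter speed: 1/800 → 1/640 → 1/500 → 1/400 → 1/320 → 1/250 → 1/200 — 2 stops longer (brighter).
ISO: 12800 → 10000 → 8000 → 6400 — 1 stop lower (darker).
Net so far: 1/3 stop darker. Aperture: f/14 → f/13.

f/13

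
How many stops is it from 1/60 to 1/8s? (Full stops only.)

1/60 → 1/30 → 1/15 → 1/8 — count the steps: 3 stops.

3 stops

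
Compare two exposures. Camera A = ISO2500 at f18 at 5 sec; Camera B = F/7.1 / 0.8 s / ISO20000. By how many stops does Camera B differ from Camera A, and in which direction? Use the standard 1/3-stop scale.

Aperture: f/18 → f/16 → f/14 → f/13 → f/11 → f/10 → f/9 → f/8 → f/7.1 — 2 2/3 stops opened up (brighter).
Shutter speed: 5 → 4 → 3.2 → 2.5 → 2 → 1.6 → 1.3 → 1 → 0.8 — 2 2/3 stops faster (darker).
ISO: 2500 → 3200 → 4000 → 5000 → 6400 → 8000 → 10000 → 12800 → 16000 → 20000 — 3 stops higher (brighter).
Net: +2 2/3 −2 2/3 +3 = +3 stops.

3 stops brighter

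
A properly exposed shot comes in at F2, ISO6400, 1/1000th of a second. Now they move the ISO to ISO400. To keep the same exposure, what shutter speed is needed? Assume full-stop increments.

ISO: 6400 → 3200 → 1600 → 800 → 400 — 4 stops lower (darker).
Need 4 stops brighter from the shutter speed: 1/1000 → 1/500 → 1/250 → 1/125 → 1/60.

1/60s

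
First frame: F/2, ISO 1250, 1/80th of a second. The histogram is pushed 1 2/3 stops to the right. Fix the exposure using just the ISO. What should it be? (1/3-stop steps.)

Overexposed by 1 2/3 stops → need 1 2/3 stops darker.
ISO: 1250 → 1000 → 800 → 640 → 500 → 400.

ISO 400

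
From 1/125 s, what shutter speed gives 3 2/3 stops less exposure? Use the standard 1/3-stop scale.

1/1600s

Shutter speed: 1/125 → 1/160 → 1/200 → 1/250 → 1/320 → 1/400 → 1/500 → 1/640 → 1/800 → 1/1000 → 1/1250 → 1/1600 — 3 2/3 stops shorter (darker).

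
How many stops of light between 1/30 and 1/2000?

1/30 → 1/60 → 1/125 → 1/250 → 1/500 → 1/1000 → 1/2000 — count the steps: 6 stops.

6 stops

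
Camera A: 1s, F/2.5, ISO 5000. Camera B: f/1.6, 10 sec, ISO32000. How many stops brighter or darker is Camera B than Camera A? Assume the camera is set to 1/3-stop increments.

Aperture: f/2.5 → f/2.2 → f/2 → f/1.8 → f/1.6 — 1 1/3 stops larger aperture (brighter).
Shutter speed: 1 → 1.3 → 1.6 → 2 → 2.5 → 3.2 → 4 → 5 → 6 → 8 → 10 — 3 1/3 stops slower (brighter).
ISO: 5000 → 6400 → 8000 → 10000 → 12800 → 16000 → 20000 → 25600 → 32000 — 2 2/3 stops higher (brighter).
Net: +1 1/3 +3 1/3 +2 2/3 = +7 1/3 stops.

7 1/3 stops brighter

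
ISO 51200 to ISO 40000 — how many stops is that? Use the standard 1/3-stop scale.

51200 → 40000 — count the steps: 1 third-stops = 1/3 stop.

1/3 stop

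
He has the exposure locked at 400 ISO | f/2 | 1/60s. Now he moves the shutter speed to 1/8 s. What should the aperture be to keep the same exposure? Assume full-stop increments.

Shutter speed: 1/60 → 1/30 → 1/15 → 1/8 — 3 stops slower (brighter).
Need 3 stops darker from the aperture: f/2 → f/2.8 → f/4 → f/5.6.

f/5.6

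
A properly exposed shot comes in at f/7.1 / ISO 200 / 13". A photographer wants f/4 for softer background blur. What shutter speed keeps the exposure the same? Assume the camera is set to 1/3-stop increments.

4 s

Aperture: f/7.1 → f/6.3 → f/5.6 → f/5 → f/4.5 → f/4 — 1 2/3 stops larger aperture (brighter).
Need 1 2/3 stops darker from the shutter speed: 13 → 10 → 8 → 6 → 5 → 4.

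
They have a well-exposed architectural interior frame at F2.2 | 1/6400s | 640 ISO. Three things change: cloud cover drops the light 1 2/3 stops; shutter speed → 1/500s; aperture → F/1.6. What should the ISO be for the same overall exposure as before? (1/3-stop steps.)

Scene light: 1 2/3 stops darker.
Shutter speed: 1/6400 → 1/5000 → 1/4000 → 1/3200 → 1/2500 → 1/2000 → 1/1600 → 1/1250 → 1/1000 → 1/800 → 1/640 → 1/500 — 3 2/3 stops slower (brighter).
Aperture: f/2.2 → f/2 → f/1.8 → f/1.6 — 1 stop opened up (brighter).
Net so far: 3 stops brighter. ISO: 640 → 500 → 400 → 320 → 250 → 200 → 160 → 125 → 100 → 80.

ISO 80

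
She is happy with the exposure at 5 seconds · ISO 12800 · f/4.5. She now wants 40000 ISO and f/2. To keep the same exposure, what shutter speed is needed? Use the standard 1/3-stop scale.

ISO: 12800 → 16000 → 20000 → 25600 → 32000 → 40000 — 1 2/3 stops raised (brighter).
Aperture: f/4.5 → f/4 → f/3.5 → f/3.2 → f/2.8 → f/2.5 → f/2.2 → f/2 — 2 1/3 stops wider (brighter).
Net change so far: 4 stops brighter. Offset with the shutter speed: 5 → 4 → 3.2 → 2.5 → 2 → 1.6 → 1.3 → 1 → 0.8 → 0.6 → 0.5 → 0.4 → 0.3.

0.3 s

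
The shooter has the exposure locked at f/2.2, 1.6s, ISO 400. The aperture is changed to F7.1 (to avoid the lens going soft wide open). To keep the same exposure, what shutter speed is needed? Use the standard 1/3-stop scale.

Aperture: f/2.2 → f/2.5 → f/2.8 → f/3.2 → f/3.5 → f/4 → f/4.5 → f/5 → f/5.6 → f/6.3 → f/7.1 — 3 1/3 stops stopped down (darker).
Need 3 1/3 stops brighter from the shutter speed: 1.6 → 2 → 2.5 → 3.2 → 4 → 5 → 6 → 8 → 10 → 13 → 15.

15 s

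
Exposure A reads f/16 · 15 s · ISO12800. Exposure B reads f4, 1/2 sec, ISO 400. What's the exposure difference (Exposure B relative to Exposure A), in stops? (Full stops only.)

Aperture: f/16 → f/11 → f/8 → f/5.6 → f/4 — 4 stops larger aperture (brighter).
Shutter speed: 15 → 8 → 4 → 2 → 1 → 1/2 — 5 stops faster (darker).
ISO: 12800 → 6400 → 3200 → 1600 → 800 → 400 — 5 stops lower (darker).
Net: +4 −5 −5 = −6 stops.

6 stops darker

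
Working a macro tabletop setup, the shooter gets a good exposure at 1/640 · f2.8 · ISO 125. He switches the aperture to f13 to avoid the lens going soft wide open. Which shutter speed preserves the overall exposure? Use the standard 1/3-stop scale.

1/30s

Aperture: f/2.8 → f/3.2 → f/3.5 → f/4 → f/4.5 → f/5 → f/5.6 → f/6.3 → f/7.1 → f/8 → f/9 → f/10 → f/11 → f/13 — 4 1/3 stops narrower (darker).
Need 4 1/3 stops brighter from the shutter speed: 1/640 → 1/500 → 1/400 → 1/320 → 1/250 → 1/200 → 1/160 → 1/125 → 1/100 → 1/80 → 1/60 → 1/50 → 1/40 → 1/30.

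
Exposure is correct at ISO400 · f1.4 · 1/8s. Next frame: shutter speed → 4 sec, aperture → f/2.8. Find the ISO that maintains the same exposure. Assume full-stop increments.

ISO 50

Shutter speed: 1/8 → 1/4 → 1/2 → 1 → 2 → 4 — 5 stops longer (brighter).
Aperture: f/1.4 → f/2 → f/2.8 — 2 stops smaller aperture (darker).
Net change so far: 3 stops brighter. Offset with the ISO: 400 → 200 → 100 → 50.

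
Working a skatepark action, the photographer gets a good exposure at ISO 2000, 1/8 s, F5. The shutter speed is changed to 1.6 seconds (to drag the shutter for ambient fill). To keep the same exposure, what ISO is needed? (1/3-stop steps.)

ISO 160

Shutter speed: 1/8 → 1/6 → 1/5 → 1/4 → 0.3 → 0.4 → 0.5 → 0.6 → 0.8 → 1 → 1.3 → 1.6 — 3 2/3 stops longer (brighter).
Need 3 2/3 stops darker from the ISO: 2000 → 1600 → 1250 → 1000 → 800 → 640 → 500 → 400 → 320 → 250 → 200 → 160.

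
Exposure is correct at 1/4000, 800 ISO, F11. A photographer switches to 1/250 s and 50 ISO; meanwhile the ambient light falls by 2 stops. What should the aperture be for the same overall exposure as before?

Scene light: 2 stops darker.
Shutter speed: 1/4000 → 1/2000 → 1/1000 → 1/500 → 1/250 — 4 stops longer (brighter).
ISO: 800 → 400 → 200 → 100 → 50 — 4 stops lower (darker).
Net so far: 2 stops darker. Aperture: f/11 → f/8 → f/5.6.

f/5.6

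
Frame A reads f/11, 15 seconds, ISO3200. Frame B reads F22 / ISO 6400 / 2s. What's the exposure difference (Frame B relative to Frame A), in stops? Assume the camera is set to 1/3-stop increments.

4 stops darker

Aperture: f/11 → f/13 → f/14 → f/16 → f/18 → f/20 → f/22 — 2 stops smaller aperture (darker).
Shutter speed: 15 → 13 → 10 → 8 → 6 → 5 → 4 → 3.2 → 2.5 → 2 — 3 stops shorter (darker).
ISO: 3200 → 4000 → 5000 → 6400 — 1 stop raised (brighter).
Net: −2 −3 +1 = −4 stops.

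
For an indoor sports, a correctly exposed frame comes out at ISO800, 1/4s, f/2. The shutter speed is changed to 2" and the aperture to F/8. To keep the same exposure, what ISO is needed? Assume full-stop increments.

Shutter speed: 1/4 → 1/2 → 1 → 2 — 3 stops slower (brighter).
Aperture: f/2 → f/2.8 → f/4 → f/5.6 → f/8 — 4 stops narrower (darker).
Net change so far: 1 stop darker. Offset with the ISO: 800 → 1600.

ISO 1600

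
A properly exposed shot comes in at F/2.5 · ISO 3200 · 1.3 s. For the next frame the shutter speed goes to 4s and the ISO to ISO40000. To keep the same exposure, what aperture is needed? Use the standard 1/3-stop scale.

Shutter speed: 1.3 → 1.6 → 2 → 2.5 → 3.2 → 4 — 1 2/3 stops longer (brighter).
ISO: 3200 → 4000 → 5000 → 6400 → 8000 → 10000 → 12800 → 16000 → 20000 → 25600 → 32000 → 40000 — 3 2/3 stops higher (brighter).
Net change so far: 5 1/3 stops brighter. Offset with the aperture: f/2.5 → f/2.8 → f/3.2 → f/3.5 → f/4 → f/4.5 → f/5 → f/5.6 → f/6.3 → f/7.1 → f/8 → f/9 → f/10 → f/11 → f/13 → f/14 → f/16.

f/16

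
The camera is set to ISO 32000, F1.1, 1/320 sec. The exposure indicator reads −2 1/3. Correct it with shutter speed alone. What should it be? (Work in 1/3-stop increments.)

Underexposed by 2 1/3 stops → need 2 1/3 stops brighter.
Shutter speed: 1/320 → 1/250 → 1/200 → 1/160 → 1/125 → 1/100 → 1/80 → 1/60.

1/60s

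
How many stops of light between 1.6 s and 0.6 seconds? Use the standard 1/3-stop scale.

1 1/3 stops

1.6 → 1.3 → 1 → 0.8 → 0.6 — count the steps: 4 third-stops = 1 1/3 stops.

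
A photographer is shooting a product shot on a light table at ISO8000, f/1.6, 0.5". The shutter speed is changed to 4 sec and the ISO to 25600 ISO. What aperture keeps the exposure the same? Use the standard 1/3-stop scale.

f/8

Shutter speed: 0.5 → 0.6 → 0.8 → 1 → 1.3 → 1.6 → 2 → 2.5 → 3.2 → 4 — 3 stops slower (brighter).
ISO: 8000 → 10000 → 12800 → 16000 → 20000 → 25600 — 1 2/3 stops higher (brighter).
Net change so far: 4 2/3 stops brighter. Offset with the aperture: f/1.6 → f/1.8 → f/2 → f/2.2 → f/2.5 → f/2.8 → f/3.2 → f/3.5 → f/4 → f/4.5 → f/5 → f/5.6 → f/6.3 → f/7.1 → f/8.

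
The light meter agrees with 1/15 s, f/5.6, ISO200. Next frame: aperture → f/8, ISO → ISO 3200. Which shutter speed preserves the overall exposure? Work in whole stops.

Aperture: f/5.6 → f/8 — 1 stop smaller aperture (darker).
ISO: 200 → 400 → 800 → 1600 → 3200 — 4 stops higher (brighter).
Net change so far: 3 stops brighter. Offset with the shutter speed: 1/15 → 1/30 → 1/60 → 1/125.

1/125s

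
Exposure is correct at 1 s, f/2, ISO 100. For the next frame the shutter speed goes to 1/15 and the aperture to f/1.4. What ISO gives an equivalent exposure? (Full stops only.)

ISO 800

Shutter speed: 1 → 1/2 → 1/4 → 1/8 → 1/15 — 4 stops shorter (darker).
Aperture: f/2 → f/1.4 — 1 stop larger aperture (brighter).
Net change so far: 3 stops darker. Offset with the ISO: 100 → 200 → 400 → 800.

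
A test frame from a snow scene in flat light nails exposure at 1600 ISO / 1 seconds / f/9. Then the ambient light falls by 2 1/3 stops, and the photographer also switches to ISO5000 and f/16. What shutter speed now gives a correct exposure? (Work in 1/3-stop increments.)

5 s

Scene light: 2 1/3 stops darker.
ISO: 1600 → 2000 → 2500 → 3200 → 4000 → 5000 — 1 2/3 stops higher (brighter).
Aperture: f/9 → f/10 → f/11 → f/13 → f/14 → f/16 — 1 2/3 stops smaller aperture (darker).
Net so far: 2 1/3 stops darker. Shutter speed: 1 → 1.3 → 1.6 → 2 → 2.5 → 3.2 → 4 → 5.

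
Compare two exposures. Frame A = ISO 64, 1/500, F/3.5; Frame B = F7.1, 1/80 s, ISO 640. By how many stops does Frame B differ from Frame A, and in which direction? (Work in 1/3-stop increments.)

Aperture: f/3.5 → f/4 → f/4.5 → f/5 → f/5.6 → f/6.3 → f/7.1 — 2 stops stopped down (darker).
Shutter speed: 1/500 → 1/400 → 1/320 → 1/250 → 1/200 → 1/160 → 1/125 → 1/100 → 1/80 — 2 2/3 stops slower (brighter).
ISO: 64 → 80 → 100 → 125 → 160 → 200 → 250 → 320 → 400 → 500 → 640 — 3 1/3 stops higher (brighter).
Net: −2 +2 2/3 +3 1/3 = +4 stops.

4 stops brighter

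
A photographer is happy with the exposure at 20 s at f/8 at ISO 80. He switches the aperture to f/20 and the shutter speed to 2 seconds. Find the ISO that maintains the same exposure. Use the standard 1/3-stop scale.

ISO 5000

Aperture: f/8 → f/9 → f/10 → f/11 → f/13 → f/14 → f/16 → f/18 → f/20 — 2 2/3 stops stopped down (darker).
Shutter speed: 20 → 15 → 13 → 10 → 8 → 6 → 5 → 4 → 3.2 → 2.5 → 2 — 3 1/3 stops faster (darker).
Net change so far: 6 stops darker. Offset with the ISO: 80 → 100 → 125 → 160 → 200 → 250 → 320 → 400 → 500 → 640 → 800 → 1000 → 1250 → 1600 → 2000 → 2500 → 3200 → 4000 → 5000.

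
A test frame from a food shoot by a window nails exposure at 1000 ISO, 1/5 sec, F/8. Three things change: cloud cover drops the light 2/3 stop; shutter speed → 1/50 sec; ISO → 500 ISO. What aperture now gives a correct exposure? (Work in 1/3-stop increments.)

Scene light: 2/3 stop darker.
Shutter speed: 1/5 → 1/6 → 1/8 → 1/10 → 1/13 → 1/15 → 1/20 → 1/25 → 1/30 → 1/40 → 1/50 — 3 1/3 stops faster (darker).
ISO: 1000 → 800 → 640 → 500 — 1 stop lower (darker).
Net so far: 5 stops darker. Aperture: f/8 → f/7.1 → f/6.3 → f/5.6 → f/5 → f/4.5 → f/4 → f/3.5 → f/3.2 → f/2.8 → f/2.5 → f/2.2 → f/2 → f/1.8 → f/1.6 → f/1.4.

f/1.4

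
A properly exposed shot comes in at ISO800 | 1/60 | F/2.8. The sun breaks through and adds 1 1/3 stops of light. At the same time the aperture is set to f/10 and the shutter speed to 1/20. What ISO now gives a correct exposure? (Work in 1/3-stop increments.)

Scene light: 1 1/3 stops brighter.
Aperture: f/2.8 → f/3.2 → f/3.5 → f/4 → f/4.5 → f/5 → f/5.6 → f/6.3 → f/7.1 → f/8 → f/9 → f/10 — 3 2/3 stops narrower (darker).
Shutter speed: 1/60 → 1/50 → 1/40 → 1/30 → 1/25 → 1/20 — 1 2/3 stops longer (brighter).
Net so far: 2/3 stop darker. ISO: 800 → 1000 → 1250.

ISO 1250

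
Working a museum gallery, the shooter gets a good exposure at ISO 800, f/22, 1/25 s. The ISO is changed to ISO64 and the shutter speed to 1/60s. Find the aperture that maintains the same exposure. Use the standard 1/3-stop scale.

ISO: 800 → 640 → 500 → 400 → 320 → 250 → 200 → 160 → 125 → 100 → 80 → 64 — 3 2/3 stops dropped (darker).
Shutter speed: 1/25 → 1/30 → 1/40 → 1/50 → 1/60 — 1 1/3 stops faster (darker).
Net change so far: 5 stops darker. Offset with the aperture: f/22 → f/20 → f/18 → f/16 → f/14 → f/13 → f/11 → f/10 → f/9 → f/8 → f/7.1 → f/6.3 → f/5.6 → f/5 → f/4.5 → f/4.

f/4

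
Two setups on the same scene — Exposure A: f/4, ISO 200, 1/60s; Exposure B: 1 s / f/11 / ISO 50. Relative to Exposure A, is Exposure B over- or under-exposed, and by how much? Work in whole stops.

1 stop brighter

Aperture: f/4 → f/5.6 → f/8 → f/11 — 3 stops stopped down (darker).
Shutter speed: 1/60 → 1/30 → 1/15 → 1/8 → 1/4 → 1/2 → 1 — 6 stops slower (brighter).
ISO: 200 → 100 → 50 — 2 stops lower (darker).
Net: −3 +6 −2 = +1 stop.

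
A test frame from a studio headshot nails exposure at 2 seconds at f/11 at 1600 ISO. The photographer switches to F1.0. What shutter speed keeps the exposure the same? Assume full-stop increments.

Aperture: f/11 → f/8 → f/5.6 → f/4 → f/2.8 → f/2 → f/1.4 → f/1.0 — 7 stops opened up (brighter).
Need 7 stops darker from the shutter speed: 2 → 1 → 1/2 → 1/4 → 1/8 → 1/15 → 1/30 → 1/60.

1/60s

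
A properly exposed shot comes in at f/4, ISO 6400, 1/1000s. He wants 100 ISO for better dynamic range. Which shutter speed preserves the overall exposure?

1/15s

ISO: 6400 → 3200 → 1600 → 800 → 400 → 200 → 100 — 6 stops dropped (darker).
Need 6 stops brighter from the shutter speed: 1/1000 → 1/500 → 1/250 → 1/125 → 1/60 → 1/30 → 1/15.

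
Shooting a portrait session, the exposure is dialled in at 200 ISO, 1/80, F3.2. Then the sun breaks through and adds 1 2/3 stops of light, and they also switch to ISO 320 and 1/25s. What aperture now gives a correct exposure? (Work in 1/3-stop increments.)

Scene light: 1 2/3 stops brighter.
ISO: 200 → 250 → 320 — 2/3 stop higher (brighter).
Shutter speed: 1/80 → 1/60 → 1/50 → 1/40 → 1/30 → 1/25 — 1 2/3 stops longer (brighter).
Net so far: 4 stops brighter. Aperture: f/3.2 → f/3.5 → f/4 → f/4.5 → f/5 → f/5.6 → f/6.3 → f/7.1 → f/8 → f/9 → f/10 → f/11 → f/13.

f/13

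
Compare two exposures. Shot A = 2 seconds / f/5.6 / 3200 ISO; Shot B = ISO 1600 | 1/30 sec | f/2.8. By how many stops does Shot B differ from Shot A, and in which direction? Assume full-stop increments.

5 stops darker

Aperture: f/5.6 → f/4 → f/2.8 — 2 stops wider (brighter).
Shutter speed: 2 → 1 → 1/2 → 1/4 → 1/8 → 1/15 → 1/30 — 6 stops faster (darker).
ISO: 3200 → 1600 — 1 stop lower (darker).
Net: +2 −6 −1 = −5 stops.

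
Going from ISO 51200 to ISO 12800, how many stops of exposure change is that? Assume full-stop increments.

2 stops

51200 → 25600 → 12800 — count the steps: 2 stops.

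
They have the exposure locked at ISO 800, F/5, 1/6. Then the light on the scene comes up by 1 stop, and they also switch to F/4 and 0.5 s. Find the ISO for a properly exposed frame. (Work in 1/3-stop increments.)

ISO 80

Scene light: 1 stop brighter.
Aperture: f/5 → f/4.5 → f/4 — 2/3 stop wider (brighter).
Shutter speed: 1/6 → 1/5 → 1/4 → 0.3 → 0.4 → 0.5 — 1 2/3 stops longer (brighter).
Net so far: 3 1/3 stops brighter. ISO: 800 → 640 → 500 → 400 → 320 → 250 → 200 → 160 → 125 → 100 → 80.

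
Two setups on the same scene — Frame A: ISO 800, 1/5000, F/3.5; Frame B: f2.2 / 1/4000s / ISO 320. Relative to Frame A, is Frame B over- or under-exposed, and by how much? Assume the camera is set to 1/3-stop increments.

1/3 stop brighter

Aperture: f/3.5 → f/3.2 → f/2.8 → f/2.5 → f/2.2 — 1 1/3 stops wider (brighter).
Shutter speed: 1/5000 → 1/4000 — 1/3 stop slower (brighter).
ISO: 800 → 640 → 500 → 400 → 320 — 1 1/3 stops lower (darker).
Net: +1 1/3 +1/3 −1 1/3 = +1/3 stops.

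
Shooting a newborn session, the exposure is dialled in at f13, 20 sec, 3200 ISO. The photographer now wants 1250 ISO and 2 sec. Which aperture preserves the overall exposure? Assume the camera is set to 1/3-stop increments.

f/2.5

ISO: 3200 → 2500 → 2000 → 1600 → 1250 — 1 1/3 stops lower (darker).
Shutter speed: 20 → 15 → 13 → 10 → 8 → 6 → 5 → 4 → 3.2 → 2.5 → 2 — 3 1/3 stops faster (darker).
Net change so far: 4 2/3 stops darker. Offset with the aperture: f/13 → f/11 → f/10 → f/9 → f/8 → f/7.1 → f/6.3 → f/5.6 → f/5 → f/4.5 → f/4 → f/3.5 → f/3.2 → f/2.8 → f/2.5.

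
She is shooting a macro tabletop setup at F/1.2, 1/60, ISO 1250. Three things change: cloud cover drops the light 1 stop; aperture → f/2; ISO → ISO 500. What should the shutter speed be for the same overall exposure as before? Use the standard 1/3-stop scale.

Scene light: 1 stop darker.
Aperture: f/1.2 → f/1.4 → f/1.6 → f/1.8 → f/2 — 1 1/3 stops narrower (darker).
ISO: 1250 → 1000 → 800 → 640 → 500 — 1 1/3 stops lower (darker).
Net so far: 3 2/3 stops darker. Shutter speed: 1/60 → 1/50 → 1/40 → 1/30 → 1/25 → 1/20 → 1/15 → 1/13 → 1/10 → 1/8 → 1/6 → 1/5.

1/5s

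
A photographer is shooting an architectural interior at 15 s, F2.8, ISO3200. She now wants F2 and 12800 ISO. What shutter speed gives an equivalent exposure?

2 s

Aperture: f/2.8 → f/2 — 1 stop larger aperture (brighter).
ISO: 3200 → 6400 → 12800 — 2 stops higher (brighter).
Net change so far: 3 stops brighter. Offset with the shutter speed: 15 → 8 → 4 → 2.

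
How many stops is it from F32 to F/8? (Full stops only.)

f/32 → f/22 → f/16 → f/11 → f/8 — count the steps: 4 stops.

4 stops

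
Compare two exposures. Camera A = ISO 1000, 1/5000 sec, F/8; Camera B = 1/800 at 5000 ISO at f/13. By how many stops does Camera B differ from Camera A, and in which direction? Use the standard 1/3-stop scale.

3 2/3 stops brighter

Aperture: f/8 → f/9 → f/10 → f/11 → f/13 — 1 1/3 stops narrower (darker).
Shutter speed: 1/5000 → 1/4000 → 1/3200 → 1/2500 → 1/2000 → 1/1600 → 1/1250 → 1/1000 → 1/800 — 2 2/3 stops slower (brighter).
ISO: 1000 → 1250 → 1600 → 2000 → 2500 → 3200 → 4000 → 5000 — 2 1/3 stops raised (brighter).
Net: −1 1/3 +2 2/3 +2 1/3 = +3 2/3 stops.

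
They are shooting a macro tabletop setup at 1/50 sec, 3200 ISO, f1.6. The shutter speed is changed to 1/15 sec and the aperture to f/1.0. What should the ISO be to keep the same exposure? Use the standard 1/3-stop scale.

ISO 400

Shutter speed: 1/50 → 1/40 → 1/30 → 1/25 → 1/20 → 1/15 — 1 2/3 stops longer (brighter).
Aperture: f/1.6 → f/1.4 → f/1.2 → f/1.1 → f/1.0 — 1 1/3 stops larger aperture (brighter).
Net change so far: 3 stops brighter. Offset with the ISO: 3200 → 2500 → 2000 → 1600 → 1250 → 1000 → 800 → 640 → 500 → 400.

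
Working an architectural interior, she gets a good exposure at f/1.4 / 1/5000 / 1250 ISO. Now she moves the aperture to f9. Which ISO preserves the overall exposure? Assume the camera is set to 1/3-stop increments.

ISO 51200

Aperture: f/1.4 → f/1.6 → f/1.8 → f/2 → f/2.2 → f/2.5 → f/2.8 → f/3.2 → f/3.5 → f/4 → f/4.5 → f/5 → f/5.6 → f/6.3 → f/7.1 → f/8 → f/9 — 5 1/3 stops smaller aperture (darker).
Need 5 1/3 stops brighter from the ISO: 1250 → 1600 → 2000 → 2500 → 3200 → 4000 → 5000 → 6400 → 8000 → 10000 → 12800 → 16000 → 20000 → 25600 → 32000 → 40000 → 51200.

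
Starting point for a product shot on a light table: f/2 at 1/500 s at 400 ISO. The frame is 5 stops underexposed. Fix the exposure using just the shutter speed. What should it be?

1/15s

Underexposed by 5 stops → need 5 stops brighter.
Shutter speed: 1/500 → 1/250 → 1/125 → 1/60 → 1/30 → 1/15.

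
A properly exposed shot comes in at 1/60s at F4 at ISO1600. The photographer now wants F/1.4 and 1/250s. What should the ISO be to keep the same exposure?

ISO 800

Aperture: f/4 → f/2.8 → f/2 → f/1.4 — 3 stops opened up (brighter).
Shutter speed: 1/60 → 1/125 → 1/250 — 2 stops faster (darker).
Net change so far: 1 stop brighter. Offset with the ISO: 1600 → 800.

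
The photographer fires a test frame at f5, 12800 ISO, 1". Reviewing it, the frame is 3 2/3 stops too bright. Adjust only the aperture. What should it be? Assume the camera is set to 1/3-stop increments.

f/18

Overexposed by 3 2/3 stops → need 3 2/3 stops darker.
Aperture: f/5 → f/5.6 → f/6.3 → f/7.1 → f/8 → f/9 → f/10 → f/11 → f/13 → f/14 → f/16 → f/18.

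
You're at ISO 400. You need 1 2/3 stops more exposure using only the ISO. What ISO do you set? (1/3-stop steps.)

ISO: 400 → 500 → 640 → 800 → 1000 → 1250 — 1 2/3 stops raised (brighter).

ISO 1250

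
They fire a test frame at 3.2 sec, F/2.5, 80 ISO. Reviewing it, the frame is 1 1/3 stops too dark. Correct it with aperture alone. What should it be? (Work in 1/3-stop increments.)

Underexposed by 1 1/3 stops → need 1 1/3 stops brighter.
Aperture: f/2.5 → f/2.2 → f/2 → f/1.8 → f/1.6.

f/1.6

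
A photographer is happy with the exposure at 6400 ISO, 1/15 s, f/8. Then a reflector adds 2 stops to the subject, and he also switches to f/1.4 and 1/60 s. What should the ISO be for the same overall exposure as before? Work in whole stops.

ISO 200

Scene light: 2 stops brighter.
Aperture: f/8 → f/5.6 → f/4 → f/2.8 → f/2 → f/1.4 — 5 stops larger aperture (brighter).
Shutter speed: 1/15 → 1/30 → 1/60 — 2 stops shorter (darker).
Net so far: 5 stops brighter. ISO: 6400 → 3200 → 1600 → 800 → 400 → 200.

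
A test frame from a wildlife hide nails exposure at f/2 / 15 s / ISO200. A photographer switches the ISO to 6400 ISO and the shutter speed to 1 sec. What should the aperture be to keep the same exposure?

f/2.8

ISO: 200 → 400 → 800 → 1600 → 3200 → 6400 — 5 stops raised (brighter).
Shutter speed: 15 → 8 → 4 → 2 → 1 — 4 stops faster (darker).
Net change so far: 1 stop brighter. Offset with the aperture: f/2 → f/2.8.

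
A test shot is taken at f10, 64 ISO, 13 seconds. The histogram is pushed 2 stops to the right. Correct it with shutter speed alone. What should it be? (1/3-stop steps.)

Overexposed by 2 stops → need 2 stops darker.
Shutter speed: 13 → 10 → 8 → 6 → 5 → 4 → 3.2.

3.2 s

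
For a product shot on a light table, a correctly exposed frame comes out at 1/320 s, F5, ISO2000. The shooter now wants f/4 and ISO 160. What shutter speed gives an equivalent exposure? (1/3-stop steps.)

Aperture: f/5 → f/4.5 → f/4 — 2/3 stop wider (brighter).
ISO: 2000 → 1600 → 1250 → 1000 → 800 → 640 → 500 → 400 → 320 → 250 → 200 → 160 — 3 2/3 stops dropped (darker).
Net change so far: 3 stops darker. Offset with the shutter speed: 1/320 → 1/250 → 1/200 → 1/160 → 1/125 → 1/100 → 1/80 → 1/60 → 1/50 → 1/40.

1/40s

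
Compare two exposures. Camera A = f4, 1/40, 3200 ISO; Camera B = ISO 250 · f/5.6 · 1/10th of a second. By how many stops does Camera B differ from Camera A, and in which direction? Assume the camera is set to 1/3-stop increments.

Aperture: f/4 → f/4.5 → f/5 → f/5.6 — 1 stop narrower (darker).
Shutter speed: 1/40 → 1/30 → 1/25 → 1/20 → 1/15 → 1/13 → 1/10 — 2 stops longer (brighter).
ISO: 3200 → 2500 → 2000 → 1600 → 1250 → 1000 → 800 → 640 → 500 → 400 → 320 → 250 — 3 2/3 stops lower (darker).
Net: −1 +2 −3 2/3 = −2 2/3 stops.

2 2/3 stops darker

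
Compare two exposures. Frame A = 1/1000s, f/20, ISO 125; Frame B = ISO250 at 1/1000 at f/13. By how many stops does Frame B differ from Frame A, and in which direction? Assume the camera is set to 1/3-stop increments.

2 1/3 stops brighter

Aperture: f/20 → f/18 → f/16 → f/14 → f/13 — 1 1/3 stops wider (brighter).
Shutter speed: unchanged.
ISO: 125 → 160 → 200 → 250 — 1 stop higher (brighter).
Net: +1 1/3 +1 = +2 1/3 stops.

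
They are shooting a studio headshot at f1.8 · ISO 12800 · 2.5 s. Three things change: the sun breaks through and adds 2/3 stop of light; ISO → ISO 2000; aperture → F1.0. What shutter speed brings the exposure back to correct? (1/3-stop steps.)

Scene light: 2/3 stop brighter.
ISO: 12800 → 10000 → 8000 → 6400 → 5000 → 4000 → 3200 → 2500 → 2000 — 2 2/3 stops lower (darker).
Aperture: f/1.8 → f/1.6 → f/1.4 → f/1.2 → f/1.1 → f/1.0 — 1 2/3 stops opened up (brighter).
Net so far: 1/3 stop darker. Shutter speed: 2.5 → 3.2.

3.2 s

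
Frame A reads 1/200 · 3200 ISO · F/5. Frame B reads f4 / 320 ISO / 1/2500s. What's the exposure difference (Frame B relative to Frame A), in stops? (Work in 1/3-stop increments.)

Aperture: f/5 → f/4.5 → f/4 — 2/3 stop larger aperture (brighter).
Shutter speed: 1/200 → 1/250 → 1/320 → 1/400 → 1/500 → 1/640 → 1/800 → 1/1000 → 1/1250 → 1/1600 → 1/2000 → 1/2500 — 3 2/3 stops shorter (darker).
ISO: 3200 → 2500 → 2000 → 1600 → 1250 → 1000 → 800 → 640 → 500 → 400 → 320 — 3 1/3 stops lower (darker).
Net: +2/3 −3 2/3 −3 1/3 = −6 1/3 stops.

6 1/3 stops darker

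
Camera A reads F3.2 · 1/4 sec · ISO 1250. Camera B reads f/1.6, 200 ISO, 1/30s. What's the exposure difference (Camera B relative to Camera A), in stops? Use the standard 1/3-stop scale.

3 2/3 stops darker

Aperture: f/3.2 → f/2.8 → f/2.5 → f/2.2 → f/2 → f/1.8 → f/1.6 — 2 stops opened up (brighter).
Shutter speed: 1/4 → 1/5 → 1/6 → 1/8 → 1/10 → 1/13 → 1/15 → 1/20 → 1/25 → 1/30 — 3 stops shorter (darker).
ISO: 1250 → 1000 → 800 → 640 → 500 → 400 → 320 → 250 → 200 — 2 2/3 stops dropped (darker).
Net: +2 −3 −2 2/3 = −3 2/3 stops.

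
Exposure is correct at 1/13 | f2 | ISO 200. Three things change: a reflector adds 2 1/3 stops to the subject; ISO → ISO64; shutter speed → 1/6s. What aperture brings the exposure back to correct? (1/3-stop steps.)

Scene light: 2 1/3 stops brighter.
ISO: 200 → 160 → 125 → 100 → 80 → 64 — 1 2/3 stops dropped (darker).
Shutter speed: 1/13 → 1/10 → 1/8 → 1/6 — 1 stop longer (brighter).
Net so far: 1 2/3 stops brighter. Aperture: f/2 → f/2.2 → f/2.5 → f/2.8 → f/3.2 → f/3.5.

f/3.5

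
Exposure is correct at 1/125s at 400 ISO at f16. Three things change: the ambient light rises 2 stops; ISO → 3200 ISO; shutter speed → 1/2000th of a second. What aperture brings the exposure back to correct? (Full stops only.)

Scene light: 2 stops brighter.
ISO: 400 → 800 → 1600 → 3200 — 3 stops higher (brighter).
Shutter speed: 1/125 → 1/250 → 1/500 → 1/1000 → 1/2000 — 4 stops shorter (darker).
Net so far: 1 stop brighter. Aperture: f/16 → f/22.

f/22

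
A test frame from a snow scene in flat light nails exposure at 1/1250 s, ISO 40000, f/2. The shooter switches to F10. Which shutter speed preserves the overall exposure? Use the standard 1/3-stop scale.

Aperture: f/2 → f/2.2 → f/2.5 → f/2.8 → f/3.2 → f/3.5 → f/4 → f/4.5 → f/5 → f/5.6 → f/6.3 → f/7.1 → f/8 → f/9 → f/10 — 4 2/3 stops smaller aperture (darker).
Need 4 2/3 stops brighter from the shutter speed: 1/1250 → 1/1000 → 1/800 → 1/640 → 1/500 → 1/400 → 1/320 → 1/250 → 1/200 → 1/160 → 1/125 → 1/100 → 1/80 → 1/60 → 1/50.

1/50s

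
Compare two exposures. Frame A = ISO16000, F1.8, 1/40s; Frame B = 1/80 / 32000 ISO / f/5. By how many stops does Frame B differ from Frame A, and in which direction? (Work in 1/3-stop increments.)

Aperture: f/1.8 → f/2 → f/2.2 → f/2.5 → f/2.8 → f/3.2 → f/3.5 → f/4 → f/4.5 → f/5 — 3 stops smaller aperture (darker).
Shutter speed: 1/40 → 1/50 → 1/60 → 1/80 — 1 stop shorter (darker).
ISO: 16000 → 20000 → 25600 → 32000 — 1 stop raised (brighter).
Net: −3 −1 +1 = −3 stops.

3 stops darker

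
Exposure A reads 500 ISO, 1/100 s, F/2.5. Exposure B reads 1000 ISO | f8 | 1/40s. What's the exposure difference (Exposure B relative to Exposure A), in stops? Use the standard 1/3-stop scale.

1 stop darker

Aperture: f/2.5 → f/2.8 → f/3.2 → f/3.5 → f/4 → f/4.5 → f/5 → f/5.6 → f/6.3 → f/7.1 → f/8 — 3 1/3 stops smaller aperture (darker).
Shutter speed: 1/100 → 1/80 → 1/60 → 1/50 → 1/40 — 1 1/3 stops slower (brighter).
ISO: 500 → 640 → 800 → 1000 — 1 stop raised (brighter).
Net: −3 1/3 +1 1/3 +1 = −1 stop.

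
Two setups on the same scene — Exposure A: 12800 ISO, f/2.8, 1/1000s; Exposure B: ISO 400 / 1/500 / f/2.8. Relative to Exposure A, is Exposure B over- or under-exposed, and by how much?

4 stops darker

Aperture: unchanged.
Shutter speed: 1/1000 → 1/500 — 1 stop slower (brighter).
ISO: 12800 → 6400 → 3200 → 1600 → 800 → 400 — 5 stops lower (darker).
Net: +1 −5 = −4 stops.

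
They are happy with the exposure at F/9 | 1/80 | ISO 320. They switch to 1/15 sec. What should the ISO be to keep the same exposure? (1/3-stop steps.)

ISO 64

Shutter speed: 1/80 → 1/60 → 1/50 → 1/40 → 1/30 → 1/25 → 1/20 → 1/15 — 2 1/3 stops slower (brighter).
Need 2 1/3 stops darker from the ISO: 320 → 250 → 200 → 160 → 125 → 100 → 80 → 64.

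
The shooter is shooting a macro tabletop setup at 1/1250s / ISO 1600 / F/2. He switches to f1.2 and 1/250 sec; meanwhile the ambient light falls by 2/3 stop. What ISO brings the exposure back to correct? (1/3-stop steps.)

ISO 200

Scene light: 2/3 stop darker.
Aperture: f/2 → f/1.8 → f/1.6 → f/1.4 → f/1.2 — 1 1/3 stops wider (brighter).
Shutter speed: 1/1250 → 1/1000 → 1/800 → 1/640 → 1/500 → 1/400 → 1/320 → 1/250 — 2 1/3 stops longer (brighter).
Net so far: 3 stops brighter. ISO: 1600 → 1250 → 1000 → 800 → 640 → 500 → 400 → 320 → 250 → 200.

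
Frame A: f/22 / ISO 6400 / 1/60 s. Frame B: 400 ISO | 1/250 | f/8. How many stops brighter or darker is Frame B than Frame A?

3 stops darker

Aperture: f/22 → f/16 → f/11 → f/8 — 3 stops wider (brighter).
Shutter speed: 1/60 → 1/125 → 1/250 — 2 stops faster (darker).
ISO: 6400 → 3200 → 1600 → 800 → 400 — 4 stops dropped (darker).
Net: +3 −2 −4 = −3 stops.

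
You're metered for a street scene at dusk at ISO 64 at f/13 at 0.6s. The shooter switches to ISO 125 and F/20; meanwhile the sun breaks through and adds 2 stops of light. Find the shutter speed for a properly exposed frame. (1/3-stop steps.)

1/5s

Scene light: 2 stops brighter.
ISO: 64 → 80 → 100 → 125 — 1 stop higher (brighter).
Aperture: f/13 → f/14 → f/16 → f/18 → f/20 — 1 1/3 stops smaller aperture (darker).
Net so far: 1 2/3 stops brighter. Shutter speed: 0.6 → 0.5 → 0.4 → 0.3 → 1/4 → 1/5.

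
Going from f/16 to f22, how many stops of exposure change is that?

f/16 → f/22 — count the steps: 1 stop.

1 stop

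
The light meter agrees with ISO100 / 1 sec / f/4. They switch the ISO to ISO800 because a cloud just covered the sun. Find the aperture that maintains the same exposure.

ISO: 100 → 200 → 400 → 800 — 3 stops higher (brighter).
Need 3 stops darker from the aperture: f/4 → f/5.6 → f/8 → f/11.

f/11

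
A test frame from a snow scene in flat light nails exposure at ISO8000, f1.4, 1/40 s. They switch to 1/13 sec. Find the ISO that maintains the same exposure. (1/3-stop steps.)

Shutter speed: 1/40 → 1/30 → 1/25 → 1/20 → 1/15 → 1/13 — 1 2/3 stops slower (brighter).
Need 1 2/3 stops darker from the ISO: 8000 → 6400 → 5000 → 4000 → 3200 → 2500.

ISO 2500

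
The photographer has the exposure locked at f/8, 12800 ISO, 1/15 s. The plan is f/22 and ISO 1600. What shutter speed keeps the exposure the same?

4 s

Aperture: f/8 → f/11 → f/16 → f/22 — 3 stops stopped down (darker).
ISO: 12800 → 6400 → 3200 → 1600 — 3 stops dropped (darker).
Net change so far: 6 stops darker. Offset with the shutter speed: 1/15 → 1/8 → 1/4 → 1/2 → 1 → 2 → 4.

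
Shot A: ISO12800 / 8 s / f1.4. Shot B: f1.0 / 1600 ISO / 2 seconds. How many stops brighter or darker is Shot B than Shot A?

4 stops darker

Aperture: f/1.4 → f/1.0 — 1 stop wider (brighter).
Shutter speed: 8 → 4 → 2 — 2 stops faster (darker).
ISO: 12800 → 6400 → 3200 → 1600 — 3 stops dropped (darker).
Net: +1 −2 −3 = −4 stops.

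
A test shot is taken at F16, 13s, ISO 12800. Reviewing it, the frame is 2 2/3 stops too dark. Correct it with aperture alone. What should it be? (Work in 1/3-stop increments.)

Underexposed by 2 2/3 stops → need 2 2/3 stops brighter.
Aperture: f/16 → f/14 → f/13 → f/11 → f/10 → f/9 → f/8 → f/7.1 → f/6.3.

f/6.3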